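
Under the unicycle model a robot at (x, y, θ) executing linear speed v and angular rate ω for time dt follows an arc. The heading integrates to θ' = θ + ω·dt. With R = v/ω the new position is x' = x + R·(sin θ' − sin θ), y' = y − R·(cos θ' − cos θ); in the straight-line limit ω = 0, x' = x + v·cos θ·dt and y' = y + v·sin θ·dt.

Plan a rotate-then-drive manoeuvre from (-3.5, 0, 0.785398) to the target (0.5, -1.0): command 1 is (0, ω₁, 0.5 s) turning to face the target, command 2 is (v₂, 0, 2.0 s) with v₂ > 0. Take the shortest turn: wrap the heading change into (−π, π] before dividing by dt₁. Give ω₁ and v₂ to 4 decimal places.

heading to target = atan2(-1−0, 0.5−-3.5) = -0.2450
Δθ = wrap(-0.2450 − 0.7854) = -1.0304; ω₁ = Δθ/dt₁ = -2.0608
distance = √((0.5−-3.5)² + (-1−0)²) = 4.1231; v₂ = distance/dt₂ = 2.0616

ω₁ = -2.0608, v₂ = 2.0616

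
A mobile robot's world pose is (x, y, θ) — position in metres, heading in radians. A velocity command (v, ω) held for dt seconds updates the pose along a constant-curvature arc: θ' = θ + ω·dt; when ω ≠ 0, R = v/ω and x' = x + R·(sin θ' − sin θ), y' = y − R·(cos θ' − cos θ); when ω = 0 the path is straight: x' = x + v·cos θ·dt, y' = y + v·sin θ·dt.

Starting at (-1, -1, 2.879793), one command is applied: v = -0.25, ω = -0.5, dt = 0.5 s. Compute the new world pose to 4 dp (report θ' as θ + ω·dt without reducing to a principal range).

θ' = 2.8798 + -0.5·0.5 = 2.6298
R = v/ω = -0.25/-0.5 = 0.5000
x' = -1 + 0.5000·(sin 2.6298 − sin 2.8798) = -0.8845
y' = -1 − 0.5000·(cos 2.6298 − cos 2.8798) = -1.0470

(-0.8845, -1.0470, 2.6298)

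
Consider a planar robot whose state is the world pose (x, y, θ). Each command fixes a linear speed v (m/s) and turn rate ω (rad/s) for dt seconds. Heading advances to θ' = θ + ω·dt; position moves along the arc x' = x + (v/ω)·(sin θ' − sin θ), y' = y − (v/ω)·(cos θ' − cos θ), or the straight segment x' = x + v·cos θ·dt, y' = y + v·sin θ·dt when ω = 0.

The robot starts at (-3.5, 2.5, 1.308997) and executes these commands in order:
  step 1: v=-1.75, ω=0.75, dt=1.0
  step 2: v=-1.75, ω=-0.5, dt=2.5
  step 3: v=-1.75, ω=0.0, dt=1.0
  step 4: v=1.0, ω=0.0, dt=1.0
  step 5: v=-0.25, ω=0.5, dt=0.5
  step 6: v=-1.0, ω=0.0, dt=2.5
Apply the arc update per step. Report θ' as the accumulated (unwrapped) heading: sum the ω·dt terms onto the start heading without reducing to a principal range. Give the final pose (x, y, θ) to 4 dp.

step 1: θ'=2.0590 (R=-2.3333) → pose (-3.3069, 0.8017, 2.0590)
step 2: θ'=0.8090 (R=3.5000) → pose (-3.8655, -3.2557, 0.8090)
step 3: θ'=0.8090 (straight) → pose (-5.0734, -4.5220, 0.8090)
step 4: θ'=0.8090 (straight) → pose (-4.3831, -3.7984, 0.8090)
step 5: θ'=1.0590 (R=-0.5000) → pose (-4.4573, -3.8987, 1.0590)
step 6: θ'=1.0590 (straight) → pose (-5.6816, -6.0783, 1.0590)

(-5.6816, -6.0783, 1.0590)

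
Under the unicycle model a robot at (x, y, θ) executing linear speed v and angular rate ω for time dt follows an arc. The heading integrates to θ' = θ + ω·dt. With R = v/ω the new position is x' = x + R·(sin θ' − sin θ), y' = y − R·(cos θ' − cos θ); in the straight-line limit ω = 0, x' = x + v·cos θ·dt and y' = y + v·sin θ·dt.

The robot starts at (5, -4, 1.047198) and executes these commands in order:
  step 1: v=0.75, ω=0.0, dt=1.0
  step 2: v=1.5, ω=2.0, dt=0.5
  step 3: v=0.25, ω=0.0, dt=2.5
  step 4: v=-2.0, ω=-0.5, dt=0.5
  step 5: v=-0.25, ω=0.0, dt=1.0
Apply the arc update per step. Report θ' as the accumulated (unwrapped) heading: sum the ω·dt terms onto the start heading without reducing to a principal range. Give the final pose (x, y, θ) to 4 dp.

(5.5048, -3.2562, 1.7972)

step 1: θ'=1.0472 (straight) → pose (5.3750, -3.3505, 1.0472)
step 2: θ'=2.0472 (R=0.7500) → pose (5.3920, -2.6315, 2.0472)
step 3: θ'=2.0472 (straight) → pose (5.1054, -2.0761, 2.0472)
step 4: θ'=1.7972 (R=4.0000) → pose (5.4487, -3.0126, 1.7972)
step 5: θ'=1.7972 (straight) → pose (5.5048, -3.2562, 1.7972)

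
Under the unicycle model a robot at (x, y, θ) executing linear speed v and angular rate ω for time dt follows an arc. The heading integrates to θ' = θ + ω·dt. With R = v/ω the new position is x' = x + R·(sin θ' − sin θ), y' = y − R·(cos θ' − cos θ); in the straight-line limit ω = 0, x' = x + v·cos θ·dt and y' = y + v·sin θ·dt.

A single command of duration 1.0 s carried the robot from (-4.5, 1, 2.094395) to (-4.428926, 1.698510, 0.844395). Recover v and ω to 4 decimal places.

Δθ = 0.844395 − 2.094395 = -1.250000
ω = Δθ/dt = -1.250000/1.0 = -1.2500
R = −Δy/(cos θ' − cos θ) = -0.6000
v = R·ω = -0.6000·-1.2500 = 0.7500

v = 0.7500, ω = -1.2500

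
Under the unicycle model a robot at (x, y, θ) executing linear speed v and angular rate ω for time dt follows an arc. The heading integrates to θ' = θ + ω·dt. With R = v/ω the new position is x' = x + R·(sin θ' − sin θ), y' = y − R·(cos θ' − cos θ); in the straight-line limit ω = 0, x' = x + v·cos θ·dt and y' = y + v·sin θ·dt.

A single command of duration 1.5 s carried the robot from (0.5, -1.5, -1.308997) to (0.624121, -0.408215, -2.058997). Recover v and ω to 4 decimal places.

Δθ = -2.058997 − -1.308997 = -0.750000
ω = Δθ/dt = -0.750000/1.5 = -0.5000
R = −Δy/(cos θ' − cos θ) = 1.5000
v = R·ω = 1.5000·-0.5000 = -0.7500

v = -0.7500, ω = -0.5000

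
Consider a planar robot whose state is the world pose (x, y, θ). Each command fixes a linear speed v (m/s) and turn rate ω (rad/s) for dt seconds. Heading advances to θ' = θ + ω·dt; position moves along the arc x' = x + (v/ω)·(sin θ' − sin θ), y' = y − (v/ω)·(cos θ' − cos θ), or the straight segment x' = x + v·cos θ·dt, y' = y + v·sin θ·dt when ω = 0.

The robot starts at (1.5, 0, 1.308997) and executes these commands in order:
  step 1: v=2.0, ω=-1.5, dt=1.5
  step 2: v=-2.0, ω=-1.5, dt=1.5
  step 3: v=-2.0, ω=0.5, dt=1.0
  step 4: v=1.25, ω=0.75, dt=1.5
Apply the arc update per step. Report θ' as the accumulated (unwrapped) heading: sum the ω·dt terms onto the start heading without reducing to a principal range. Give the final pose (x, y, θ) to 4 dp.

step 1: θ'=-0.9410 (R=-1.3333) → pose (3.8654, 0.4402, -0.9410)
step 2: θ'=-3.1910 (R=1.3333) → pose (5.0088, 2.5572, -3.1910)
step 3: θ'=-2.6910 (R=-4.0000) → pose (6.9484, 2.9516, -2.6910)
step 4: θ'=-1.5660 (R=1.6667) → pose (6.0075, 1.4433, -1.5660)

(6.0075, 1.4433, -1.5660)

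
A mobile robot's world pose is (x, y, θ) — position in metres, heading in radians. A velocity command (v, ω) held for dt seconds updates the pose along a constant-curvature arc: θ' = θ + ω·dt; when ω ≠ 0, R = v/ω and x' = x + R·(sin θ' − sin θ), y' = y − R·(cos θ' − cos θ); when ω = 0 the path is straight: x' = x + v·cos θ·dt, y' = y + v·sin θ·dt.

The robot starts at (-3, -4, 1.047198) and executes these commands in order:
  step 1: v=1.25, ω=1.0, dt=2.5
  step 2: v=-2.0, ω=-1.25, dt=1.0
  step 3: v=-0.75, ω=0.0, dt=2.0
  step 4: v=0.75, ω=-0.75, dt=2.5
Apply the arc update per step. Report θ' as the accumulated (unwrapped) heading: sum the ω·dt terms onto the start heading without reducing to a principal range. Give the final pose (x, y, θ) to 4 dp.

(-1.4142, -2.1789, 0.4222)

step 1: θ'=3.5472 (R=1.2500) → pose (-4.5758, -2.2264, 3.5472)
step 2: θ'=2.2972 (R=1.6000) → pose (-2.7483, -2.6339, 2.2972)
step 3: θ'=2.2972 (straight) → pose (-1.7520, -3.7553, 2.2972)
step 4: θ'=0.4222 (R=-1.0000) → pose (-1.4142, -2.1789, 0.4222)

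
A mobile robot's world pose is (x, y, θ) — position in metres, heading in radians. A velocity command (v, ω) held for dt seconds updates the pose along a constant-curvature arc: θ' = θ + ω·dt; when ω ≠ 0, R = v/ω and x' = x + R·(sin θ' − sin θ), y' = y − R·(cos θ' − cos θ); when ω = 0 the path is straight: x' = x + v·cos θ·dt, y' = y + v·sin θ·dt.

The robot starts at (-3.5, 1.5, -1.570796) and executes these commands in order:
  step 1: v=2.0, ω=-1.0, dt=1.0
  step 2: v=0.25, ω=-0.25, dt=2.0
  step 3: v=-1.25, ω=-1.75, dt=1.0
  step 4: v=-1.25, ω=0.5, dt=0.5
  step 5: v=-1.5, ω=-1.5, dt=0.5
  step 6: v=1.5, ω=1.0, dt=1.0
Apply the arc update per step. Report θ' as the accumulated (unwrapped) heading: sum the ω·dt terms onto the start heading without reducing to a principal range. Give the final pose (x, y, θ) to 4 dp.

step 1: θ'=-2.5708 (R=-2.0000) → pose (-4.4194, -0.1829, -2.5708)
step 2: θ'=-3.0708 (R=-1.0000) → pose (-4.8890, -0.3390, -3.0708)
step 3: θ'=-4.8208 (R=0.7143) → pose (-4.1283, -1.1287, -4.8208)
step 4: θ'=-4.5708 (R=-2.5000) → pose (-4.1180, -1.7520, -4.5708)
step 5: θ'=-5.3208 (R=1.0000) → pose (-4.2874, -2.4647, -5.3208)
step 6: θ'=-4.3208 (R=1.5000) → pose (-4.1318, -1.0349, -4.3208)

(-4.1318, -1.0349, -4.3208)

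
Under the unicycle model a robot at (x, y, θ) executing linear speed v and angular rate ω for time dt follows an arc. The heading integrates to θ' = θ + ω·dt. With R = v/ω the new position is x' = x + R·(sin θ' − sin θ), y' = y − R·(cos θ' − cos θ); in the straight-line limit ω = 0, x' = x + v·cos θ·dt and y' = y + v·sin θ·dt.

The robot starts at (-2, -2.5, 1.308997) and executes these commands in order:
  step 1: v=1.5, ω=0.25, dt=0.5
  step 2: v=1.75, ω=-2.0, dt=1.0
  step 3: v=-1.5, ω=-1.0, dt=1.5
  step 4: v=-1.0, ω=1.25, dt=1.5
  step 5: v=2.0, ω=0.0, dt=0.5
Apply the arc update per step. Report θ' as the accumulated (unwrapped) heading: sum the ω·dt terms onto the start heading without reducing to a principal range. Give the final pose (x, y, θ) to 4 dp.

step 1: θ'=1.4340 (R=6.0000) → pose (-1.8516, -1.7653, 1.4340)
step 2: θ'=-0.5660 (R=-0.8750) → pose (-0.5156, -1.1461, -0.5660)
step 3: θ'=-2.0660 (R=1.5000) → pose (-1.0310, 0.8328, -2.0660)
step 4: θ'=-0.1910 (R=-0.8000) → pose (-1.5830, 1.9984, -0.1910)
step 5: θ'=-0.1910 (straight) → pose (-0.6012, 1.8086, -0.1910)

(-0.6012, 1.8086, -0.1910)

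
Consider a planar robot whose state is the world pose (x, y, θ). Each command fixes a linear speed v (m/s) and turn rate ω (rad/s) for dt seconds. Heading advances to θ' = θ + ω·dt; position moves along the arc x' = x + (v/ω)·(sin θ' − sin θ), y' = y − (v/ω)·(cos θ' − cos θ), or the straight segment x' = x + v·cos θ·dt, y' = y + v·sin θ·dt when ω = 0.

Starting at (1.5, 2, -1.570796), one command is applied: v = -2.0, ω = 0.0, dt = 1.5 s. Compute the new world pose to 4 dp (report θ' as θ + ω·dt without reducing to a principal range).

θ' = -1.5708 + 0.0·1.5 = -1.5708
ω = 0 → straight: x' = 1.5 + -2.0·cos(-1.5708)·1.5 = 1.5000
y' = 2 + -2.0·sin(-1.5708)·1.5 = 5.0000

(1.5000, 5.0000, -1.5708)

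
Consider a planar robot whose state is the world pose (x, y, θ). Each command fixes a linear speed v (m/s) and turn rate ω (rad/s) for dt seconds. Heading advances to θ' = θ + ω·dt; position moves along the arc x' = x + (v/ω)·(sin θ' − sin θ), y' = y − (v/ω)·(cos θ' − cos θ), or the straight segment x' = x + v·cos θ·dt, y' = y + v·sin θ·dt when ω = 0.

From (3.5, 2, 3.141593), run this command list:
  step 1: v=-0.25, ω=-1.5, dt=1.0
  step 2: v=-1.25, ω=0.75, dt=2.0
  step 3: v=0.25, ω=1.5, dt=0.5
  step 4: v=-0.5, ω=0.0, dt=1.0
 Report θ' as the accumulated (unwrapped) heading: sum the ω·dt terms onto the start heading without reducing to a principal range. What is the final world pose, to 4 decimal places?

(5.5810, 0.5925, 3.8916)

step 1: θ'=1.6416 (R=0.1667) → pose (3.6662, 1.8451, 1.6416)
step 2: θ'=3.1416 (R=-1.6667) → pose (5.3287, 0.2964, 3.1416)
step 3: θ'=3.8916 (R=0.1667) → pose (5.2151, 0.2516, 3.8916)
step 4: θ'=3.8916 (straight) → pose (5.5810, 0.5925, 3.8916)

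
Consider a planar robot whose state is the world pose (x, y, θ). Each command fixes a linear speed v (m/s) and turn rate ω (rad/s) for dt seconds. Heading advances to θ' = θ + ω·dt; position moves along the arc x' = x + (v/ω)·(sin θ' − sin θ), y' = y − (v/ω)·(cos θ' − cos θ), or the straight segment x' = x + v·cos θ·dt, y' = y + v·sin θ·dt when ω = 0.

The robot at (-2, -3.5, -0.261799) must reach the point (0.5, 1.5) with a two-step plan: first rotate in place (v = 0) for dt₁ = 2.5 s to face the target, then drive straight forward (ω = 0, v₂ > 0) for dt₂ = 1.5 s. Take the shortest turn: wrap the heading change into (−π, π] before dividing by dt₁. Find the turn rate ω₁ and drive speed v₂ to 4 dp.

heading to target = atan2(1.5−-3.5, 0.5−-2) = 1.1071
Δθ = wrap(1.1071 − -0.2618) = 1.3689; ω₁ = Δθ/dt₁ = 0.5476
distance = √((0.5−-2)² + (1.5−-3.5)²) = 5.5902; v₂ = distance/dt₂ = 3.7268

ω₁ = 0.5476, v₂ = 3.7268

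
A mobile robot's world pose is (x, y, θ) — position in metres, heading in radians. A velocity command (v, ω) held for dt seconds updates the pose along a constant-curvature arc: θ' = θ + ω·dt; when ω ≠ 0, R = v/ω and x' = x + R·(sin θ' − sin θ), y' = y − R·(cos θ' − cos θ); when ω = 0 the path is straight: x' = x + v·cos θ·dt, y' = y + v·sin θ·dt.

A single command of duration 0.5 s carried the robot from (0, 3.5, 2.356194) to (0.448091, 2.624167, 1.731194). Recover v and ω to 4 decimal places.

v = -2.0000, ω = -1.2500

Δθ = 1.731194 − 2.356194 = -0.625000
ω = Δθ/dt = -0.625000/0.5 = -1.2500
R = −Δy/(cos θ' − cos θ) = 1.6000
v = R·ω = 1.6000·-1.2500 = -2.0000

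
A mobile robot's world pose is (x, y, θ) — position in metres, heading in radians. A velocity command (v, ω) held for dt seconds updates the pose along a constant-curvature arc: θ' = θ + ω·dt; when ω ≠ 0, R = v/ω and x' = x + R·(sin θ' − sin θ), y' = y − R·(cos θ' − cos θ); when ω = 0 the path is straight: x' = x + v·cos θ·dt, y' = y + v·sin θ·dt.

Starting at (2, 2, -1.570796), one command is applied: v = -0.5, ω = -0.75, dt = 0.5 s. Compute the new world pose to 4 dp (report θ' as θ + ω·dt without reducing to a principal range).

(2.0463, 2.2442, -1.9458)

θ' = -1.5708 + -0.75·0.5 = -1.9458
R = v/ω = -0.5/-0.75 = 0.6667
x' = 2 + 0.6667·(sin -1.9458 − sin -1.5708) = 2.0463
y' = 2 − 0.6667·(cos -1.9458 − cos -1.5708) = 2.2442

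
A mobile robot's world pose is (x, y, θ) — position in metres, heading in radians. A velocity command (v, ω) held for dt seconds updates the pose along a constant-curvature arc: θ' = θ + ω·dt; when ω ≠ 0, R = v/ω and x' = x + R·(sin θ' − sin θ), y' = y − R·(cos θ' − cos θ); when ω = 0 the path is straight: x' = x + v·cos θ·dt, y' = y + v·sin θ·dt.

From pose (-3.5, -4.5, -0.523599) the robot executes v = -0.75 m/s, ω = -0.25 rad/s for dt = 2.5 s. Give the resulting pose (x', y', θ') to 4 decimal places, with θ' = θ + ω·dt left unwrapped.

θ' = -0.5236 + -0.25·2.5 = -1.1486
R = v/ω = -0.75/-0.25 = 3.0000
x' = -3.5 + 3.0000·(sin -1.1486 − sin -0.5236) = -4.7366
y' = -4.5 − 3.0000·(cos -1.1486 − cos -0.5236) = -3.1312

(-4.7366, -3.1312, -1.1486)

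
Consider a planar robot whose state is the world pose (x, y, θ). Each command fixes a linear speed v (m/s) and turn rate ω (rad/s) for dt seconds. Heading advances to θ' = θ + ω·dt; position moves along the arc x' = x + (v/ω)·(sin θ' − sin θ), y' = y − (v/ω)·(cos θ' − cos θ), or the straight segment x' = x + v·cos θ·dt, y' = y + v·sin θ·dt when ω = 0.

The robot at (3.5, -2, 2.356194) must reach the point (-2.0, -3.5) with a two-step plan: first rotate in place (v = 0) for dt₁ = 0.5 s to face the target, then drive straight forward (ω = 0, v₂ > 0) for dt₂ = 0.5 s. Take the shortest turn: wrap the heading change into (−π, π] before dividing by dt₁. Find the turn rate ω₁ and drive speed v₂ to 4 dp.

ω₁ = 2.1033, v₂ = 11.4018

heading to target = atan2(-3.5−-2, -2−3.5) = -2.8753
Δθ = wrap(-2.8753 − 2.3562) = 1.0517; ω₁ = Δθ/dt₁ = 2.1033
distance = √((-2−3.5)² + (-3.5−-2)²) = 5.7009; v₂ = distance/dt₂ = 11.4018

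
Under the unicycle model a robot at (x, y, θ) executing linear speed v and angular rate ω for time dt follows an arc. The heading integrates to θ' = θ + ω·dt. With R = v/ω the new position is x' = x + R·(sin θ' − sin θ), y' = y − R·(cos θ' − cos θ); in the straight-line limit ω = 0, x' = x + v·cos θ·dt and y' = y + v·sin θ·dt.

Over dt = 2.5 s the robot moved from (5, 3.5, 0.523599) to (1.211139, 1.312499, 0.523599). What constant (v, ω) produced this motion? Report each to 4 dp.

v = -1.7500, ω = 0.0000

Δθ = 0.523599 − 0.523599 = 0.000000
ω = Δθ/dt = 0.000000/2.5 = 0.0000
ω = 0 → v = (Δx·cos θ + Δy·sin θ)/dt = -1.7500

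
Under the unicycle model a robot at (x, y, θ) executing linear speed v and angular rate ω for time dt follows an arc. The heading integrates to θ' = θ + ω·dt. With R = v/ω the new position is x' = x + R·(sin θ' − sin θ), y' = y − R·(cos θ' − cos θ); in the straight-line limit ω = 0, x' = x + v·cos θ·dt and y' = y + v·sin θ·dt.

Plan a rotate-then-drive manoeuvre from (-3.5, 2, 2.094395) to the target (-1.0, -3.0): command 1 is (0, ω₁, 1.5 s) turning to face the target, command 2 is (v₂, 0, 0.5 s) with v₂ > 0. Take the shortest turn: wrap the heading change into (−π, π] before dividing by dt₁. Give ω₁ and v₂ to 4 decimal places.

ω₁ = 2.0544, v₂ = 11.1803

heading to target = atan2(-3−2, -1−-3.5) = -1.1071
Δθ = wrap(-1.1071 − 2.0944) = 3.0816; ω₁ = Δθ/dt₁ = 2.0544
distance = √((-1−-3.5)² + (-3−2)²) = 5.5902; v₂ = distance/dt₂ = 11.1803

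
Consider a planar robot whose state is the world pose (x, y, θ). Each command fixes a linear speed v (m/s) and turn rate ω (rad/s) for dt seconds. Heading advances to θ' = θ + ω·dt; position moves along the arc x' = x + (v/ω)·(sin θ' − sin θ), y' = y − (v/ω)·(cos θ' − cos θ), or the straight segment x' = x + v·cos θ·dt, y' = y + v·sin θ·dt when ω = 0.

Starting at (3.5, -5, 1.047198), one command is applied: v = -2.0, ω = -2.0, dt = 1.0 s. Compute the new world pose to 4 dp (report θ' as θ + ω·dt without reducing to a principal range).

(1.8189, -5.0794, -0.9528)

θ' = 1.0472 + -2.0·1.0 = -0.9528
R = v/ω = -2.0/-2.0 = 1.0000
x' = 3.5 + 1.0000·(sin -0.9528 − sin 1.0472) = 1.8189
y' = -5 − 1.0000·(cos -0.9528 − cos 1.0472) = -5.0794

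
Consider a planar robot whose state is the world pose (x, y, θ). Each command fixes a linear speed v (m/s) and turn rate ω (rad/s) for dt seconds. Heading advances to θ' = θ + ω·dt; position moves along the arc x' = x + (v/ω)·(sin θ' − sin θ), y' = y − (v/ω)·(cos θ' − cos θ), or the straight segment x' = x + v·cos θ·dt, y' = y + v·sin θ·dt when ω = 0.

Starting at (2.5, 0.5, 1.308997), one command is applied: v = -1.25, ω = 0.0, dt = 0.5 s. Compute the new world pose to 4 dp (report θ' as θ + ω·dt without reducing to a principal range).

θ' = 1.3090 + 0.0·0.5 = 1.3090
ω = 0 → straight: x' = 2.5 + -1.25·cos(1.3090)·0.5 = 2.3382
y' = 0.5 + -1.25·sin(1.3090)·0.5 = -0.1037

(2.3382, -0.1037, 1.3090)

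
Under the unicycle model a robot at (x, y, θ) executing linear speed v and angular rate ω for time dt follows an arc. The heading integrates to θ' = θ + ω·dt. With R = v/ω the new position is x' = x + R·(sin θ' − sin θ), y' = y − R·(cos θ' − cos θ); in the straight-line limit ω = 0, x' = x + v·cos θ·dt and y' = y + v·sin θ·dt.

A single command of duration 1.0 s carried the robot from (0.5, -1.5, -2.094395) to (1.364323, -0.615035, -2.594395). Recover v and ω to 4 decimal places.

v = -1.2500, ω = -0.5000

Δθ = -2.594395 − -2.094395 = -0.500000
ω = Δθ/dt = -0.500000/1.0 = -0.5000
R = −Δy/(cos θ' − cos θ) = 2.5000
v = R·ω = 2.5000·-0.5000 = -1.2500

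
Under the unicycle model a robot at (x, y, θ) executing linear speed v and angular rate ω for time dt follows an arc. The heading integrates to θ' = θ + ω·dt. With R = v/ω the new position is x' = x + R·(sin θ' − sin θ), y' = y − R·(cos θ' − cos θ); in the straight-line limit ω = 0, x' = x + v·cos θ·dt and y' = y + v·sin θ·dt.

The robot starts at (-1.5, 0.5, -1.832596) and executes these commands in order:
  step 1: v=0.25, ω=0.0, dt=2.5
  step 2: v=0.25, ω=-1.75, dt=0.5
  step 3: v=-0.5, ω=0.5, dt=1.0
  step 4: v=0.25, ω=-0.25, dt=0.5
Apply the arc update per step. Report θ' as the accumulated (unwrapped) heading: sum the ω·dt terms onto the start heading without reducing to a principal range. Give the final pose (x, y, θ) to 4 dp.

step 1: θ'=-1.8326 (straight) → pose (-1.6618, -0.1037, -1.8326)
step 2: θ'=-2.7076 (R=-0.1429) → pose (-1.7397, -0.1963, -2.7076)
step 3: θ'=-2.2076 (R=-1.0000) → pose (-1.3562, 0.1163, -2.2076)
step 4: θ'=-2.3326 (R=-1.0000) → pose (-1.4366, 0.0207, -2.3326)

(-1.4366, 0.0207, -2.3326)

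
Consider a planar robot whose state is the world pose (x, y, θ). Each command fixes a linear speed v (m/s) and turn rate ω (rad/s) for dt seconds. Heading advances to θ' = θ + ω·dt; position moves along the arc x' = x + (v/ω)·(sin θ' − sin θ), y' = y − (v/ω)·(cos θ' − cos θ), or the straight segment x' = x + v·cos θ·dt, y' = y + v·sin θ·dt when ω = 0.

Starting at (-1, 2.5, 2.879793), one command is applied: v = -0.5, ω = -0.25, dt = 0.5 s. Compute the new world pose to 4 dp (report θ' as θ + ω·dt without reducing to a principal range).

(-0.7632, 2.4204, 2.7548)

θ' = 2.8798 + -0.25·0.5 = 2.7548
R = v/ω = -0.5/-0.25 = 2.0000
x' = -1 + 2.0000·(sin 2.7548 − sin 2.8798) = -0.7632
y' = 2.5 − 2.0000·(cos 2.7548 − cos 2.8798) = 2.4204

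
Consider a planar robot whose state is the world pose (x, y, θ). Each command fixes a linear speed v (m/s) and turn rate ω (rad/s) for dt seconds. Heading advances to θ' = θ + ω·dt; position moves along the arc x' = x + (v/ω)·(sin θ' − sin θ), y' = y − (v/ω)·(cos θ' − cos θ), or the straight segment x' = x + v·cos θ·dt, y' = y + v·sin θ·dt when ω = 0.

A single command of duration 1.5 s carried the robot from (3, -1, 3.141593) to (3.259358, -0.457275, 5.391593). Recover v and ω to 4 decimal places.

Δθ = 5.391593 − 3.141593 = 2.250000
ω = Δθ/dt = 2.250000/1.5 = 1.5000
R = −Δy/(cos θ' − cos θ) = -0.3333
v = R·ω = -0.3333·1.5000 = -0.5000

v = -0.5000, ω = 1.5000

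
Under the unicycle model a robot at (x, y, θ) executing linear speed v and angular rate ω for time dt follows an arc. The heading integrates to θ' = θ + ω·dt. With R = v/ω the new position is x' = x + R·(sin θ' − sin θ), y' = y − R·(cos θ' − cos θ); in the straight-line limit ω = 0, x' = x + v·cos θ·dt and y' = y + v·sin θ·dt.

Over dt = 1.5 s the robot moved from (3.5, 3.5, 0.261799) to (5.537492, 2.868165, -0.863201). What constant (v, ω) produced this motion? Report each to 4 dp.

v = 1.5000, ω = -0.7500

Δθ = -0.863201 − 0.261799 = -1.125000
ω = Δθ/dt = -1.125000/1.5 = -0.7500
R = Δx/(sin θ' − sin θ) = -2.0000
v = R·ω = -2.0000·-0.7500 = 1.5000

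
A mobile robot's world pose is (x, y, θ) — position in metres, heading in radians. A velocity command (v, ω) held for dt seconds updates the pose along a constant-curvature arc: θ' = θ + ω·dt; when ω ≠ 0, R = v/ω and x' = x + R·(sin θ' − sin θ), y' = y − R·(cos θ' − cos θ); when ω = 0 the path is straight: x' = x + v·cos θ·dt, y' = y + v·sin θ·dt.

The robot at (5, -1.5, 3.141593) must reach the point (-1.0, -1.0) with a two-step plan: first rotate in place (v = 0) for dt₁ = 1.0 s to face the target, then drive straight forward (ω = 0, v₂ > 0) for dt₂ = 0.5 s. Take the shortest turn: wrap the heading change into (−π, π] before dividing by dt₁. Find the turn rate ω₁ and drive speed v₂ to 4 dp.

ω₁ = -0.0831, v₂ = 12.0416

heading to target = atan2(-1−-1.5, -1−5) = 3.0585
Δθ = wrap(3.0585 − 3.1416) = -0.0831; ω₁ = Δθ/dt₁ = -0.0831
distance = √((-1−5)² + (-1−-1.5)²) = 6.0208; v₂ = distance/dt₂ = 12.0416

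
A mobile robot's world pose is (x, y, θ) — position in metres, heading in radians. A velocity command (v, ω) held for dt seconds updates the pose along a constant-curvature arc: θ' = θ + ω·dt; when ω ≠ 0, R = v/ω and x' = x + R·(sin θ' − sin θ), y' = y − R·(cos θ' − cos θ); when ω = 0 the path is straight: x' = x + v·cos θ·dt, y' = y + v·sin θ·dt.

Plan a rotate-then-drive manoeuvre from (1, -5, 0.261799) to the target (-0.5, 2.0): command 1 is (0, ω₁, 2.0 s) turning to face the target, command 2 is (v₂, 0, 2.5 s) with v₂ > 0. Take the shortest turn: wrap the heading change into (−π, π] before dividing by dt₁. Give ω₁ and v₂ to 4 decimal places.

ω₁ = 0.7600, v₂ = 2.8636

heading to target = atan2(2−-5, -0.5−1) = 1.7819
Δθ = wrap(1.7819 − 0.2618) = 1.5201; ω₁ = Δθ/dt₁ = 0.7600
distance = √((-0.5−1)² + (2−-5)²) = 7.1589; v₂ = distance/dt₂ = 2.8636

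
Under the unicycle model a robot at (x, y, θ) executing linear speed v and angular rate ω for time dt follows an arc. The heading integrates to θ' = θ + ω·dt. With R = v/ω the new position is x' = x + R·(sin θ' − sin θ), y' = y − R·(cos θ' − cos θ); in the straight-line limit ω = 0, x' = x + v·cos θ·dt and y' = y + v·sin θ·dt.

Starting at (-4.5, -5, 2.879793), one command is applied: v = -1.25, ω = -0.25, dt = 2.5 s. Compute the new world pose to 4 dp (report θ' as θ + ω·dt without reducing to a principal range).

θ' = 2.8798 + -0.25·2.5 = 2.2548
R = v/ω = -1.25/-0.25 = 5.0000
x' = -4.5 + 5.0000·(sin 2.2548 − sin 2.8798) = -1.9188
y' = -5 − 5.0000·(cos 2.2548 − cos 2.8798) = -6.6702

(-1.9188, -6.6702, 2.2548)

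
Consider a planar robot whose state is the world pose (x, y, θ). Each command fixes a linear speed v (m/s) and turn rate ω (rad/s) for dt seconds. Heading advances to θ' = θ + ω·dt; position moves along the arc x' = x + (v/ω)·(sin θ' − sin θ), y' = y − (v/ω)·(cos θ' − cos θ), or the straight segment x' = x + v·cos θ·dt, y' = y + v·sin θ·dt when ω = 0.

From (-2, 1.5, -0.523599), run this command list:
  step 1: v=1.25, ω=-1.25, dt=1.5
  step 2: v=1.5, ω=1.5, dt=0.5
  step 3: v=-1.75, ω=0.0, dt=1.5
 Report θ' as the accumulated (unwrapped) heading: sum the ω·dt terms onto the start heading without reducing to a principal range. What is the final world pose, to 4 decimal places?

step 1: θ'=-2.3986 (R=-1.0000) → pose (-1.8235, -0.1025, -2.3986)
step 2: θ'=-1.6486 (R=1.0000) → pose (-2.1440, -0.7612, -1.6486)
step 3: θ'=-1.6486 (straight) → pose (-1.9400, 1.8559, -1.6486)

(-1.9400, 1.8559, -1.6486)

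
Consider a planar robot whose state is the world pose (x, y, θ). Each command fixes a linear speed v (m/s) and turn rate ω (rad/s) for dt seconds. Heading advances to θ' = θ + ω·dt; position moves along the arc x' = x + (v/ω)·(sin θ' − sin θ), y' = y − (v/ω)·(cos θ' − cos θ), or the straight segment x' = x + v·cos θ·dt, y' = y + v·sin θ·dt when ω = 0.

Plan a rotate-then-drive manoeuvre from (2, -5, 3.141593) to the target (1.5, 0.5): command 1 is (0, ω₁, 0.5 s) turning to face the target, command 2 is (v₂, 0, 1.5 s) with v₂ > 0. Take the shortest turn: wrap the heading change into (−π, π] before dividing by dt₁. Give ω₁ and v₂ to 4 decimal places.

heading to target = atan2(0.5−-5, 1.5−2) = 1.6615
Δθ = wrap(1.6615 − 3.1416) = -1.4801; ω₁ = Δθ/dt₁ = -2.9603
distance = √((1.5−2)² + (0.5−-5)²) = 5.5227; v₂ = distance/dt₂ = 3.6818

ω₁ = -2.9603, v₂ = 3.6818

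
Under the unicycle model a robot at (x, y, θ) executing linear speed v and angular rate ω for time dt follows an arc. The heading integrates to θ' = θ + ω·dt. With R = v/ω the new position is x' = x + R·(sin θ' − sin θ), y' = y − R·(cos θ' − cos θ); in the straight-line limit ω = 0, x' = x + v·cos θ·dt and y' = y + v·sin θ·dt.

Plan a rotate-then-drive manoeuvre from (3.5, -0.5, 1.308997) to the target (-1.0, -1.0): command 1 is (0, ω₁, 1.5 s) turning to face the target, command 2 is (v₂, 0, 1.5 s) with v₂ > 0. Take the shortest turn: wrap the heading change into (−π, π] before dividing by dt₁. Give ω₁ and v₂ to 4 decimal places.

heading to target = atan2(-1−-0.5, -1−3.5) = -3.0309
Δθ = wrap(-3.0309 − 1.3090) = 1.9433; ω₁ = Δθ/dt₁ = 1.2955
distance = √((-1−3.5)² + (-1−-0.5)²) = 4.5277; v₂ = distance/dt₂ = 3.0185

ω₁ = 1.2955, v₂ = 3.0185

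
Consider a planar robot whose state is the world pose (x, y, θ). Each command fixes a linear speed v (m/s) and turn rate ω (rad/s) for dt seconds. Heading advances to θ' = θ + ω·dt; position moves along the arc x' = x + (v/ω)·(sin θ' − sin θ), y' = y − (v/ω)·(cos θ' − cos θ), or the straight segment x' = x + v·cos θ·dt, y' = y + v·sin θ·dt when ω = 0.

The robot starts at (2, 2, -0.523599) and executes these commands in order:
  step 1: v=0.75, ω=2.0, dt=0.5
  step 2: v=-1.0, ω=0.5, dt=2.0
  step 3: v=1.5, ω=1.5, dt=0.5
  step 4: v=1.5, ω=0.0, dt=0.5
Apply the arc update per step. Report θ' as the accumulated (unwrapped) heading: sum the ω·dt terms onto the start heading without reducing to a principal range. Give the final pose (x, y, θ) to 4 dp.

(0.6254, 1.7011, 2.2264)

step 1: θ'=0.4764 (R=0.3750) → pose (2.3595, 1.9915, 0.4764)
step 2: θ'=1.4764 (R=-2.0000) → pose (1.2855, 0.4027, 1.4764)
step 3: θ'=2.2264 (R=1.0000) → pose (1.0827, 1.1066, 2.2264)
step 4: θ'=2.2264 (straight) → pose (0.6254, 1.7011, 2.2264)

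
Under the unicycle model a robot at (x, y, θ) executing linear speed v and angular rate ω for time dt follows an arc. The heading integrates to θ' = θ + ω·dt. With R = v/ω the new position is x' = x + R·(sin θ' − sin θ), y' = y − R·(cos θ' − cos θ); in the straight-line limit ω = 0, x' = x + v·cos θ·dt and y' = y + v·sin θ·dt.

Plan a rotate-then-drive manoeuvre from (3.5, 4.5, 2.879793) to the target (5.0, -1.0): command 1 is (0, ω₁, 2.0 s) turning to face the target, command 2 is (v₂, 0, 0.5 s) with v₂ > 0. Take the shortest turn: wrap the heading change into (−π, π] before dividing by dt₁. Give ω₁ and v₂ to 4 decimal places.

heading to target = atan2(-1−4.5, 5−3.5) = -1.3045
Δθ = wrap(-1.3045 − 2.8798) = 2.0988; ω₁ = Δθ/dt₁ = 1.0494
distance = √((5−3.5)² + (-1−4.5)²) = 5.7009; v₂ = distance/dt₂ = 11.4018

ω₁ = 1.0494, v₂ = 11.4018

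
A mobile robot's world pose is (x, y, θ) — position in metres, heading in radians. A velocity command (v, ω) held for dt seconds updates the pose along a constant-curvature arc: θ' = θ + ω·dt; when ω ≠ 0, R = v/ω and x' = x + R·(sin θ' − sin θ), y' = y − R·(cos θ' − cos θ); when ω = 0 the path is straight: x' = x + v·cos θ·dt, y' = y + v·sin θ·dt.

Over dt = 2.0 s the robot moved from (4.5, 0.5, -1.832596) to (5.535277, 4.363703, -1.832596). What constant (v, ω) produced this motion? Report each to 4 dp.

v = -2.0000, ω = 0.0000

Δθ = -1.832596 − -1.832596 = 0.000000
ω = Δθ/dt = 0.000000/2.0 = 0.0000
ω = 0 → v = (Δx·cos θ + Δy·sin θ)/dt = -2.0000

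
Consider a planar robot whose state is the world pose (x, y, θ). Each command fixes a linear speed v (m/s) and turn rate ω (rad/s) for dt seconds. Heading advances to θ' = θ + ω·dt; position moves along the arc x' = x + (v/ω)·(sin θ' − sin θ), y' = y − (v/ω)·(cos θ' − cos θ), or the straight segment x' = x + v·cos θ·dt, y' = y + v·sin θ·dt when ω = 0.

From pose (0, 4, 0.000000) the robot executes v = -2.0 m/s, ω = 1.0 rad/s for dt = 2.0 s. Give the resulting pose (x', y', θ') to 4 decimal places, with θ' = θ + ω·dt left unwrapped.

(-1.8186, 1.1677, 2.0000)

θ' = 0.0000 + 1.0·2.0 = 2.0000
R = v/ω = -2.0/1.0 = -2.0000
x' = 0 + -2.0000·(sin 2.0000 − sin 0.0000) = -1.8186
y' = 4 − -2.0000·(cos 2.0000 − cos 0.0000) = 1.1677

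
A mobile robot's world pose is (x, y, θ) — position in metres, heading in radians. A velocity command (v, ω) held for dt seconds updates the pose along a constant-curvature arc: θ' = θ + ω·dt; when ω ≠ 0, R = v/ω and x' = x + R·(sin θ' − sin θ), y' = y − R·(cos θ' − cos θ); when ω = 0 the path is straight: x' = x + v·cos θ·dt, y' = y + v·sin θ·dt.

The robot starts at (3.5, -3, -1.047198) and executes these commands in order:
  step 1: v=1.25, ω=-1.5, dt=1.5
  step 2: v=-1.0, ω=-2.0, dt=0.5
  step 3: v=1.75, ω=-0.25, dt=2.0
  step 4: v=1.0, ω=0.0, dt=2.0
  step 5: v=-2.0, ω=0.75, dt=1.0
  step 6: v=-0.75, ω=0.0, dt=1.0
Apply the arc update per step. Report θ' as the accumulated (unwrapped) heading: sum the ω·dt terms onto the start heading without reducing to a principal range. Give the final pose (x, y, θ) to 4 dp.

step 1: θ'=-3.2972 (R=-0.8333) → pose (2.6492, -4.2399, -3.2972)
step 2: θ'=-4.2972 (R=0.5000) → pose (3.0292, -4.5322, -4.2972)
step 3: θ'=-4.7972 (R=-7.0000) → pose (2.4596, -1.1157, -4.7972)
step 4: θ'=-4.7972 (straight) → pose (2.6290, 0.8771, -4.7972)
step 5: θ'=-4.0472 (R=-2.6667) → pose (3.1880, -0.9947, -4.0472)
step 6: θ'=-4.0472 (straight) → pose (3.6509, -1.5848, -4.0472)

(3.6509, -1.5848, -4.0472)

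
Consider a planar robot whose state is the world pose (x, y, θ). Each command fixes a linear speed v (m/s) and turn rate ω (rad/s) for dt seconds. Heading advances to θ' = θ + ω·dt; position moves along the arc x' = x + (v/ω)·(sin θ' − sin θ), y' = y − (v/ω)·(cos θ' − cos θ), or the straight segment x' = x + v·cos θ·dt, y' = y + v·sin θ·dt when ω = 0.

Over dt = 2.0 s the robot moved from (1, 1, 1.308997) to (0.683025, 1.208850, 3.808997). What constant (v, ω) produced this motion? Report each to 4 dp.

Δθ = 3.808997 − 1.308997 = 2.500000
ω = Δθ/dt = 2.500000/2.0 = 1.2500
R = Δx/(sin θ' − sin θ) = 0.2000
v = R·ω = 0.2000·1.2500 = 0.2500

v = 0.2500, ω = 1.2500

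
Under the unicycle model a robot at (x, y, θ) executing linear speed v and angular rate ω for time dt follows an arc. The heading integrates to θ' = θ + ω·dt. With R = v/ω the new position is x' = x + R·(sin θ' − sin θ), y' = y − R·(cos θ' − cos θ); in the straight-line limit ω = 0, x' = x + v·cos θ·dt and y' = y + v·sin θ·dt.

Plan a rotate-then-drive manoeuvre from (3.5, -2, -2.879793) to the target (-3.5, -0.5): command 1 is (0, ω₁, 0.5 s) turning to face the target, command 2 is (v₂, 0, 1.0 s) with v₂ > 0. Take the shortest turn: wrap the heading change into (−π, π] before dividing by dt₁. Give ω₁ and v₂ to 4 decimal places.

heading to target = atan2(-0.5−-2, -3.5−3.5) = 2.9305
Δθ = wrap(2.9305 − -2.8798) = -0.4729; ω₁ = Δθ/dt₁ = -0.9458
distance = √((-3.5−3.5)² + (-0.5−-2)²) = 7.1589; v₂ = distance/dt₂ = 7.1589

ω₁ = -0.9458, v₂ = 7.1589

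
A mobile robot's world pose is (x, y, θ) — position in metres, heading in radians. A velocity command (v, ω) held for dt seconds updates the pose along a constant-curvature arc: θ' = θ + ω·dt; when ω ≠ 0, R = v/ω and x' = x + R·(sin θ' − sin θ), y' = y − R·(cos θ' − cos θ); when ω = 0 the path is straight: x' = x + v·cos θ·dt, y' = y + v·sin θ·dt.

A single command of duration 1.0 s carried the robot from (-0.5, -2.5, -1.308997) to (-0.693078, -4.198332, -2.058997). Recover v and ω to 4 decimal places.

v = 1.7500, ω = -0.7500

Δθ = -2.058997 − -1.308997 = -0.750000
ω = Δθ/dt = -0.750000/1.0 = -0.7500
R = −Δy/(cos θ' − cos θ) = -2.3333
v = R·ω = -2.3333·-0.7500 = 1.7500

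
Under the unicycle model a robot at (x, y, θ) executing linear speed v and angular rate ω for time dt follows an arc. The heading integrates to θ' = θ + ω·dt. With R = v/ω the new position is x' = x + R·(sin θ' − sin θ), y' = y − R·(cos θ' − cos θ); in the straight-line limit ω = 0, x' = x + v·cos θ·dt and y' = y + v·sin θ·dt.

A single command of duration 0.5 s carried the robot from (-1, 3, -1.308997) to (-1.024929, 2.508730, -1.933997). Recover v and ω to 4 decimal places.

v = 1.0000, ω = -1.2500

Δθ = -1.933997 − -1.308997 = -0.625000
ω = Δθ/dt = -0.625000/0.5 = -1.2500
R = −Δy/(cos θ' − cos θ) = -0.8000
v = R·ω = -0.8000·-1.2500 = 1.0000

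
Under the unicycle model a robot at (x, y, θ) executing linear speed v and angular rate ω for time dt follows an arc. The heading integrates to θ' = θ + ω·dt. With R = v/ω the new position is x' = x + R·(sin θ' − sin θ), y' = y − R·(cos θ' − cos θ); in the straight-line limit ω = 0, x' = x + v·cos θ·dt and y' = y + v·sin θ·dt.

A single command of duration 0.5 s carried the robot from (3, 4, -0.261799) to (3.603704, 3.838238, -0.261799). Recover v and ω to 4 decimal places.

v = 1.2500, ω = 0.0000

Δθ = -0.261799 − -0.261799 = 0.000000
ω = Δθ/dt = 0.000000/0.5 = 0.0000
ω = 0 → v = (Δx·cos θ + Δy·sin θ)/dt = 1.2500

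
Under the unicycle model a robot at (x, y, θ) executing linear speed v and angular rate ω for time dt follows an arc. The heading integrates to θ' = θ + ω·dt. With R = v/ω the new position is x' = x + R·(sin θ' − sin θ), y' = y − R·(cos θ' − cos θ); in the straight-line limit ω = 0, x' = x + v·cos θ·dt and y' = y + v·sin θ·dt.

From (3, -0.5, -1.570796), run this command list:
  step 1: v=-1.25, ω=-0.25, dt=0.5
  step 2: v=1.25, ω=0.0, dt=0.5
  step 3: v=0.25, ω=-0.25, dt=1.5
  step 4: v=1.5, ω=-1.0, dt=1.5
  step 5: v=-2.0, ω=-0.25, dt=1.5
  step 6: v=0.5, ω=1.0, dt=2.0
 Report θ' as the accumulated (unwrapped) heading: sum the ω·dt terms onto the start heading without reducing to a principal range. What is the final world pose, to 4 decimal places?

step 1: θ'=-1.6958 (R=5.0000) → pose (3.0390, 0.1234, -1.6958)
step 2: θ'=-1.6958 (straight) → pose (2.9611, -0.4967, -1.6958)
step 3: θ'=-2.0708 (R=-1.0000) → pose (2.8465, -0.8515, -2.0708)
step 4: θ'=-3.5708 (R=-1.5000) → pose (0.9059, -1.4963, -3.5708)
step 5: θ'=-3.9458 (R=8.0000) → pose (3.3389, -3.2212, -3.9458)
step 6: θ'=-1.9458 (R=0.5000) → pose (2.5135, -3.3849, -1.9458)

(2.5135, -3.3849, -1.9458)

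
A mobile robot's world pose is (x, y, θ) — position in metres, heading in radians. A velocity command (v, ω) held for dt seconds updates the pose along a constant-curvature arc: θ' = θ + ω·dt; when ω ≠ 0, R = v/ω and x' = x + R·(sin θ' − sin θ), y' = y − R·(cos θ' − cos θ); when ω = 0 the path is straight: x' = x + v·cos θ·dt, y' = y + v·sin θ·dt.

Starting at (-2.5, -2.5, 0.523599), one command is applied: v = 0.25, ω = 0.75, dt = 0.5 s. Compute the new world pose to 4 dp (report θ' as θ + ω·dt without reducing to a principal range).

θ' = 0.5236 + 0.75·0.5 = 0.8986
R = v/ω = 0.25/0.75 = 0.3333
x' = -2.5 + 0.3333·(sin 0.8986 − sin 0.5236) = -2.4058
y' = -2.5 − 0.3333·(cos 0.8986 − cos 0.5236) = -2.4189

(-2.4058, -2.4189, 0.8986)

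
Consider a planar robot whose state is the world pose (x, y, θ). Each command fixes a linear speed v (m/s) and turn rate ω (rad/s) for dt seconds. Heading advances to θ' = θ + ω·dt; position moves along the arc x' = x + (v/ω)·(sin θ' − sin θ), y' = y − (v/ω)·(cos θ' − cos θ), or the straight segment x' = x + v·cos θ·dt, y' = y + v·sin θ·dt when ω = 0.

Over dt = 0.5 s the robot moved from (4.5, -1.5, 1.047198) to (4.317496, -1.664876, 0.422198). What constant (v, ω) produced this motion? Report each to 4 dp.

v = -0.5000, ω = -1.2500

Δθ = 0.422198 − 1.047198 = -0.625000
ω = Δθ/dt = -0.625000/0.5 = -1.2500
R = Δx/(sin θ' − sin θ) = 0.4000
v = R·ω = 0.4000·-1.2500 = -0.5000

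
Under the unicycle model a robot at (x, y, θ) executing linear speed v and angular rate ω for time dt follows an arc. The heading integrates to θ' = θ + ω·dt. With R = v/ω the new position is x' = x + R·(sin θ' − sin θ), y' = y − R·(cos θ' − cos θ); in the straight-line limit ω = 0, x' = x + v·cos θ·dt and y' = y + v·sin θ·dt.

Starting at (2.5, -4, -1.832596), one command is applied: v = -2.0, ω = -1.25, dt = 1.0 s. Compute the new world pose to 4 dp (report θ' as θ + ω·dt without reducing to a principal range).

θ' = -1.8326 + -1.25·1.0 = -3.0826
R = v/ω = -2.0/-1.25 = 1.6000
x' = 2.5 + 1.6000·(sin -3.0826 − sin -1.8326) = 3.9511
y' = -4 − 1.6000·(cos -3.0826 − cos -1.8326) = -2.8169

(3.9511, -2.8169, -3.0826)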